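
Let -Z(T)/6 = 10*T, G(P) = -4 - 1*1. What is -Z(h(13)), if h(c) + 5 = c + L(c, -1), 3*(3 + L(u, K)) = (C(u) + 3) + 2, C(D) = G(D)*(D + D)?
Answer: -2200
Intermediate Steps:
G(P) = -5 (G(P) = -4 - 1 = -5)
C(D) = -10*D (C(D) = -5*(D + D) = -10*D)
L(u, K) = -4/3 - 10*u/3 (L(u, K) = -3 + ((-10*u + 3) + 2)/3 = -3 + ((3 - 10*u) + 2)/3 = -3 + (5 - 10*u)/3 = -3 + (5/3 - 10*u/3) = -4/3 - 10*u/3)
h(c) = -19/3 - 7*c/3 (h(c) = -5 + (c + (-4/3 - 10*c/3)) = -5 + (-4/3 - 7*c/3) = -19/3 - 7*c/3)
Z(T) = -60*T
-Z(h(13)) = -(-60)*(-19/3 - 7/3*13) = -(-60)*(-19/3 - 91/3) = -(-60)*(-110)/3 = -1*2200 = -2200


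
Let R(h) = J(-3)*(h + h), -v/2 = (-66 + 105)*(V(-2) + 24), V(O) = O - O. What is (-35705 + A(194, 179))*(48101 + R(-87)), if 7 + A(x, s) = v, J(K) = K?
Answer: -1827446832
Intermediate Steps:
V(O) = 0
v = -1872 (v = -2*(-66 + 105)*(0 + 24) = -78*24 = -2*936 = -1872)
A(x, s) = -1879 (A(x, s) = -7 - 1872 = -1879)
R(h) = -6*h (R(h) = -3*(h + h) = -6*h)
(-35705 + A(194, 179))*(48101 + R(-87)) = (-35705 - 1879)*(48101 - 6*(-87)) = -37584*(48101 + 522) = -37584*48623 = -1827446832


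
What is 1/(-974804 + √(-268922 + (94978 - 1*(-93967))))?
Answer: -974804/950242918393 - I*√79977/950242918393 ≈ -1.0258e-6 - 2.9761e-10*I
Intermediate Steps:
1/(-974804 + √(-268922 + (94978 - 1*(-93967)))) = 1/(-974804 + √(-268922 + (94978 + 93967))) = 1/(-974804 + √(-268922 + 188945)) = 1/(-974804 + √(-79977)) = 1/(-974804 + I*√79977)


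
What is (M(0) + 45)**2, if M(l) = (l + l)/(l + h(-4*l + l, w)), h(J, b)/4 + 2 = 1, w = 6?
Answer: 2025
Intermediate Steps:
h(J, b) = -4 (h(J, b) = -8 + 4*1 = -8 + 4 = -4)
M(l) = 2*l/(-4 + l) (M(l) = (l + l)/(l - 4) = (2*l)/(-4 + l) = 2*l/(-4 + l))
(M(0) + 45)**2 = (2*0/(-4 + 0) + 45)**2 = (2*0/(-4) + 45)**2 = (2*0*(-1/4) + 45)**2 = (0 + 45)**2 = 45**2 = 2025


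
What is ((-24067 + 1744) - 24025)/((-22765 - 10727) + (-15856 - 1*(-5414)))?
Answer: 23174/21967 ≈ 1.0549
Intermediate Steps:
((-24067 + 1744) - 24025)/((-22765 - 10727) + (-15856 - 1*(-5414))) = (-22323 - 24025)/(-33492 + (-15856 + 5414)) = -46348/(-33492 - 10442) = -46348/(-43934) = -46348*(-1/43934) = 23174/21967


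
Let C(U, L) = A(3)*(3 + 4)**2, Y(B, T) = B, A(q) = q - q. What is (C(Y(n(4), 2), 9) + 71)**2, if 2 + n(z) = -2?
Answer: 5041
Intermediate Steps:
n(z) = -4 (n(z) = -2 - 2 = -4)
A(q) = 0
C(U, L) = 0 (C(U, L) = 0*(3 + 4)**2 = 0*7**2 = 0*49 = 0)
(C(Y(n(4), 2), 9) + 71)**2 = (0 + 71)**2 = 71**2 = 5041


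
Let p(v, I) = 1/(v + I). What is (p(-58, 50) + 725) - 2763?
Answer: -16305/8 ≈ -2038.1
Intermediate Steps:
p(v, I) = 1/(I + v)
(p(-58, 50) + 725) - 2763 = (1/(50 - 58) + 725) - 2763 = (1/(-8) + 725) - 2763 = (-1/8 + 725) - 2763 = 5799/8 - 2763 = -16305/8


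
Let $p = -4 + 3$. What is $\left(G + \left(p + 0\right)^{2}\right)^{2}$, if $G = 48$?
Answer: $2401$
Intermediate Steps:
$p = -1$
$\left(G + \left(p + 0\right)^{2}\right)^{2} = \left(48 + \left(-1 + 0\right)^{2}\right)^{2} = \left(48 + \left(-1\right)^{2}\right)^{2} = \left(48 + 1\right)^{2} = 49^{2} = 2401$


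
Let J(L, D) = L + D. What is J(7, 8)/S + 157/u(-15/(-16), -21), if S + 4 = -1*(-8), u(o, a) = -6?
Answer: -269/12 ≈ -22.417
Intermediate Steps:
J(L, D) = D + L
S = 4 (S = -4 - 1*(-8) = -4 + 8 = 4)
J(7, 8)/S + 157/u(-15/(-16), -21) = (8 + 7)/4 + 157/(-6) = 15*(¼) + 157*(-⅙) = 15/4 - 157/6 = -269/12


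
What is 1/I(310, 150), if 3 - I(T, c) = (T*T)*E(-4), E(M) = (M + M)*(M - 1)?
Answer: -1/3843997 ≈ -2.6015e-7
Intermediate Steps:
E(M) = 2*M*(-1 + M) (E(M) = (2*M)*(-1 + M) = 2*M*(-1 + M))
I(T, c) = 3 - 40*T² (I(T, c) = 3 - T*T*2*(-4)*(-1 - 4) = 3 - T²*2*(-4)*(-5) = 3 - T²*40 = 3 - 40*T²)
1/I(310, 150) = 1/(3 - 40*310²) = 1/(3 - 40*96100) = 1/(3 - 3844000) = 1/(-3843997) = -1/3843997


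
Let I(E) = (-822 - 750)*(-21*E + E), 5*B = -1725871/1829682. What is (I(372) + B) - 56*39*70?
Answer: 105598265222129/9148410 ≈ 1.1543e+7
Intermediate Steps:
B = -1725871/9148410 (B = (-1725871/1829682)/5 = (-1725871*1/1829682)/5 = (1/5)*(-1725871/1829682) = -1725871/9148410 ≈ -0.18865)
I(E) = 31440*E (I(E) = -(-31440)*E = 31440*E)
(I(372) + B) - 56*39*70 = (31440*372 - 1725871/9148410) - 56*39*70 = (11695680 - 1725871/9148410) - 2184*70 = 106996874142929/9148410 - 152880 = 105598265222129/9148410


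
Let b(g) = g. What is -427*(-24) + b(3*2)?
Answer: 10254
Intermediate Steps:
-427*(-24) + b(3*2) = -427*(-24) + 3*2 = 10248 + 6 = 10254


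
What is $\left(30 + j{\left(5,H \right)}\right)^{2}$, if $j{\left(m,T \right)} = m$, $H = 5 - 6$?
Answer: $1225$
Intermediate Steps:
$H = -1$ ($H = 5 - 6 = -1$)
$\left(30 + j{\left(5,H \right)}\right)^{2} = \left(30 + 5\right)^{2} = 35^{2} = 1225$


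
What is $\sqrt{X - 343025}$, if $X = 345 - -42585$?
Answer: $i \sqrt{300095} \approx 547.81 i$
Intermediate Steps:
$X = 42930$ ($X = 345 + 42585 = 42930$)
$\sqrt{X - 343025} = \sqrt{42930 - 343025} = \sqrt{-300095} = i \sqrt{300095}$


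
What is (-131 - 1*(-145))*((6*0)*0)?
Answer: 0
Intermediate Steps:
(-131 - 1*(-145))*((6*0)*0) = (-131 + 145)*(0*0) = 14*0 = 0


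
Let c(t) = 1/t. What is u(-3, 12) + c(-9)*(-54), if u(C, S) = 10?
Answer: 16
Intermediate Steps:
c(t) = 1/t
u(-3, 12) + c(-9)*(-54) = 10 - 54/(-9) = 10 - 1/9*(-54) = 10 + 6 = 16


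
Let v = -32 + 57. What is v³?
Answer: 15625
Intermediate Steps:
v = 25
v³ = 25³ = 15625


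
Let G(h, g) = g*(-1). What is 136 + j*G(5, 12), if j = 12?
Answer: -8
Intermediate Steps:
G(h, g) = -g
136 + j*G(5, 12) = 136 + 12*(-1*12) = 136 + 12*(-12) = 136 - 144 = -8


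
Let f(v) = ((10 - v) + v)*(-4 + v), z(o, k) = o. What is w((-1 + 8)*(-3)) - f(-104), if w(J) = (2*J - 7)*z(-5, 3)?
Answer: 1325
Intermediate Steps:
w(J) = 35 - 10*J (w(J) = (2*J - 7)*(-5) = (-7 + 2*J)*(-5) = 35 - 10*J)
f(v) = -40 + 10*v (f(v) = 10*(-4 + v) = -40 + 10*v)
w((-1 + 8)*(-3)) - f(-104) = (35 - 10*(-1 + 8)*(-3)) - (-40 + 10*(-104)) = (35 - 70*(-3)) - (-40 - 1040) = (35 - 10*(-21)) - 1*(-1080) = (35 + 210) + 1080 = 245 + 1080 = 1325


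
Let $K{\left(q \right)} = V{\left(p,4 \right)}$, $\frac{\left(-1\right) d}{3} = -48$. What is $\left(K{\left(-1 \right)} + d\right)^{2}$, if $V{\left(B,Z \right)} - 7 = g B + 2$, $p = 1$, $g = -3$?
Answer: $22500$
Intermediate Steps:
$d = 144$ ($d = \left(-3\right) \left(-48\right) = 144$)
$V{\left(B,Z \right)} = 9 - 3 B$ ($V{\left(B,Z \right)} = 7 - \left(-2 + 3 B\right) = 9 - 3 B$)
$K{\left(q \right)} = 6$ ($K{\left(q \right)} = 9 - 3 = 6$)
$\left(K{\left(-1 \right)} + d\right)^{2} = \left(6 + 144\right)^{2} = 150^{2} = 22500$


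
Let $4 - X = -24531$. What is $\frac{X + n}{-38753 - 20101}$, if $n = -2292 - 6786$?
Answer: $- \frac{15457}{58854} \approx -0.26263$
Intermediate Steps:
$X = 24535$ ($X = 4 - -24531 = 4 + 24531 = 24535$)
$n = -9078$ ($n = -2292 + \left(-11011 + 4225\right) = -2292 - 6786 = -9078$)
$\frac{X + n}{-38753 - 20101} = \frac{24535 - 9078}{-38753 - 20101} = \frac{15457}{-58854} = 15457 \left(- \frac{1}{58854}\right) = - \frac{15457}{58854}$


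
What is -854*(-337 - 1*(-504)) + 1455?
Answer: -141163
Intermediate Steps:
-854*(-337 - 1*(-504)) + 1455 = -854*(-337 + 504) + 1455 = -854*167 + 1455 = -142618 + 1455 = -141163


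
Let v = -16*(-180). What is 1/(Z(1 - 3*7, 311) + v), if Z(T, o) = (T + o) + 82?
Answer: 1/3253 ≈ 0.00030741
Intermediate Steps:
Z(T, o) = 82 + T + o
v = 2880
1/(Z(1 - 3*7, 311) + v) = 1/((82 + (1 - 3*7) + 311) + 2880) = 1/((82 + (1 - 21) + 311) + 2880) = 1/((82 - 20 + 311) + 2880) = 1/(373 + 2880) = 1/3253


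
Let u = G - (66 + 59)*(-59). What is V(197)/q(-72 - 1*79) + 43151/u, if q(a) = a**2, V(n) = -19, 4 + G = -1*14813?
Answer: -984027349/169685042 ≈ -5.7991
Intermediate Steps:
G = -14817 (G = -4 - 1*14813 = -4 - 14813 = -14817)
u = -7442 (u = -14817 - (66 + 59)*(-59) = -14817 - 125*(-59) = -14817 - 1*(-7375) = -14817 + 7375 = -7442)
V(197)/q(-72 - 1*79) + 43151/u = -19/(-72 - 1*79)**2 + 43151/(-7442) = -19/(-72 - 79)**2 + 43151*(-1/7442) = -19/((-151)**2) - 43151/7442 = -19/22801 - 43151/7442 = -984027349/169685042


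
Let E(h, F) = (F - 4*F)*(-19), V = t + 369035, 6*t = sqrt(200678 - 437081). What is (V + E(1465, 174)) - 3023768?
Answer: -2644815 + I*sqrt(26267)/2 ≈ -2.6448e+6 + 81.036*I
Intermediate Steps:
t = I*sqrt(26267)/2 (t = sqrt(200678 - 437081)/6 = sqrt(-236403)/6 = (3*I*sqrt(26267))/6 = I*sqrt(26267)/2 ≈ 81.036*I)
V = 369035 + I*sqrt(26267)/2 (V = I*sqrt(26267)/2 + 369035 = 369035 + I*sqrt(26267)/2 ≈ 3.6904e+5 + 81.036*I)
E(h, F) = 57*F (E(h, F) = -3*F*(-19) = 57*F)
(V + E(1465, 174)) - 3023768 = ((369035 + I*sqrt(26267)/2) + 57*174) - 3023768 = ((369035 + I*sqrt(26267)/2) + 9918) - 3023768 = (378953 + I*sqrt(26267)/2) - 3023768 = -2644815 + I*sqrt(26267)/2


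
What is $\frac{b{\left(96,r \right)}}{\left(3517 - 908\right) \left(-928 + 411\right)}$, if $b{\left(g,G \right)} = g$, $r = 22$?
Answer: $- \frac{96}{1348853} \approx -7.1172 \cdot 10^{-5}$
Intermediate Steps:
$\frac{b{\left(96,r \right)}}{\left(3517 - 908\right) \left(-928 + 411\right)} = \frac{96}{\left(3517 - 908\right) \left(-928 + 411\right)} = \frac{96}{2609 \left(-517\right)} = \frac{96}{-1348853} = 96 \left(- \frac{1}{1348853}\right) = - \frac{96}{1348853}$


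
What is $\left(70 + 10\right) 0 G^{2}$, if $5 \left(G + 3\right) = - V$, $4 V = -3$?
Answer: $0$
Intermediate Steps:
$V = - \frac{3}{4}$ ($V = \frac{1}{4} \left(-3\right) = - \frac{3}{4} \approx -0.75$)
$G = - \frac{57}{20}$ ($G = -3 + \frac{\left(-1\right) \left(- \frac{3}{4}\right)}{5} = -3 + \frac{1}{5} \cdot \frac{3}{4} = -3 + \frac{3}{20} = - \frac{57}{20} \approx -2.85$)
$\left(70 + 10\right) 0 G^{2} = \left(70 + 10\right) 0 \left(- \frac{57}{20}\right)^{2} = 80 \cdot 0 \cdot \frac{3249}{400} = 80 \cdot 0 = 0$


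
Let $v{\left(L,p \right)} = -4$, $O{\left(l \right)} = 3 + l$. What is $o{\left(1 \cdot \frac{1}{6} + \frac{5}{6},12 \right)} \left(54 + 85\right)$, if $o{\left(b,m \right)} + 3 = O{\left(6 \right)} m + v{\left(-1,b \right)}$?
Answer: $14039$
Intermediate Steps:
$o{\left(b,m \right)} = -7 + 9 m$ ($o{\left(b,m \right)} = -3 + \left(\left(3 + 6\right) m - 4\right) = -3 + \left(9 m - 4\right) = -3 + \left(-4 + 9 m\right) = -7 + 9 m$)
$o{\left(1 \cdot \frac{1}{6} + \frac{5}{6},12 \right)} \left(54 + 85\right) = \left(-7 + 9 \cdot 12\right) \left(54 + 85\right) = \left(-7 + 108\right) 139 = 101 \cdot 139 = 14039$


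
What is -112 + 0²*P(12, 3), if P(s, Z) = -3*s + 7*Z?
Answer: -112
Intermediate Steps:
-112 + 0²*P(12, 3) = -112 + 0²*(-3*12 + 7*3) = -112 + 0*(-36 + 21) = -112 + 0*(-15) = -112 + 0 = -112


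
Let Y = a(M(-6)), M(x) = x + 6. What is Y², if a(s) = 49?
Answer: 2401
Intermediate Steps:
M(x) = 6 + x
Y = 49
Y² = 49² = 2401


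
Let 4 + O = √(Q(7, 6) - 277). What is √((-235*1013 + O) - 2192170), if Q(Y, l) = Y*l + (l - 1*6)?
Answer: √(-2430229 + I*√235) ≈ 0.005 + 1558.9*I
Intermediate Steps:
Q(Y, l) = -6 + l + Y*l (Q(Y, l) = Y*l + (l - 6) = Y*l + (-6 + l) = -6 + l + Y*l)
O = -4 + I*√235 (O = -4 + √((-6 + 6 + 7*6) - 277) = -4 + √((-6 + 6 + 42) - 277) = -4 + √(42 - 277) = -4 + √(-235) = -4 + I*√235 ≈ -4.0 + 15.33*I)
√((-235*1013 + O) - 2192170) = √((-235*1013 + (-4 + I*√235)) - 2192170) = √((-238055 + (-4 + I*√235)) - 2192170) = √((-238059 + I*√235) - 2192170) = √(-2430229 + I*√235)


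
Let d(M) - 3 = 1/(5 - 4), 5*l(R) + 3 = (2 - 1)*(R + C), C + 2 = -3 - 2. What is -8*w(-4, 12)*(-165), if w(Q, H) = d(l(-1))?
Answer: 5280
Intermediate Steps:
C = -7 (C = -2 + (-3 - 2) = -2 - 5 = -7)
l(R) = -2 + R/5 (l(R) = -3/5 + ((2 - 1)*(R - 7))/5 = -3/5 + (1*(-7 + R))/5 = -3/5 + (-7 + R)/5 = -3/5 + (-7/5 + R/5) = -2 + R/5)
d(M) = 4 (d(M) = 3 + 1/(5 - 4) = 3 + 1/1 = 3 + 1 = 4)
w(Q, H) = 4
-8*w(-4, 12)*(-165) = -8*4*(-165) = -32*(-165) = 5280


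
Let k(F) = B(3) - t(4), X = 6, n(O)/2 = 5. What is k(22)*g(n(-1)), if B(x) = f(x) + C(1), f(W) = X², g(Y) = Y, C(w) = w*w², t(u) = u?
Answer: 330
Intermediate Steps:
n(O) = 10 (n(O) = 2*5 = 10)
C(w) = w³
f(W) = 36 (f(W) = 6² = 36)
B(x) = 37 (B(x) = 36 + 1³ = 36 + 1 = 37)
k(F) = 33 (k(F) = 37 - 1*4 = 37 - 4 = 33)
k(22)*g(n(-1)) = 33*10 = 330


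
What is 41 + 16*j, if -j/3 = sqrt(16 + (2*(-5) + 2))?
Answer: 41 - 96*sqrt(2) ≈ -94.765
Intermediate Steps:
j = -6*sqrt(2) (j = -3*sqrt(16 + (2*(-5) + 2)) = -3*sqrt(16 + (-10 + 2)) = -3*sqrt(16 - 8) = -6*sqrt(2) ≈ -8.4853)
41 + 16*j = 41 + 16*(-6*sqrt(2)) = 41 - 96*sqrt(2)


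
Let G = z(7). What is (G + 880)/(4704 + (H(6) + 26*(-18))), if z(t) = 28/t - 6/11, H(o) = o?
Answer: 4859/23331 ≈ 0.20826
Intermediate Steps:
z(t) = -6/11 + 28/t (z(t) = 28/t - 6*1/11 = 28/t - 6/11 = -6/11 + 28/t)
G = 38/11 (G = -6/11 + 28/7 = -6/11 + 28*(⅐) = -6/11 + 4 = 38/11 ≈ 3.4545)
(G + 880)/(4704 + (H(6) + 26*(-18))) = (38/11 + 880)/(4704 + (6 + 26*(-18))) = 9718/(11*(4704 + (6 - 468))) = 9718/(11*(4704 - 462)) = (9718/11)/4242 = (9718/11)*(1/4242) = 4859/23331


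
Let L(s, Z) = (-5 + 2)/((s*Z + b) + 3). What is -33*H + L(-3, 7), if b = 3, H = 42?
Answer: -6929/5 ≈ -1385.8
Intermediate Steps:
L(s, Z) = -3/(6 + Z*s) (L(s, Z) = (-5 + 2)/((s*Z + 3) + 3) = -3/((Z*s + 3) + 3) = -3/((3 + Z*s) + 3) = -3/(6 + Z*s))
-33*H + L(-3, 7) = -33*42 - 3/(6 + 7*(-3)) = -1386 - 3/(6 - 21) = -1386 - 3/(-15) = -1386 - 3*(-1/15) = -1386 + 1/5 = -6929/5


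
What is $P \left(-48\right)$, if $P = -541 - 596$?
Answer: $54576$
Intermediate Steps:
$P = -1137$
$P \left(-48\right) = \left(-1137\right) \left(-48\right) = 54576$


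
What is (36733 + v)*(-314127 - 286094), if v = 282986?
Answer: -191902057899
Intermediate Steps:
(36733 + v)*(-314127 - 286094) = (36733 + 282986)*(-314127 - 286094) = 319719*(-600221) = -191902057899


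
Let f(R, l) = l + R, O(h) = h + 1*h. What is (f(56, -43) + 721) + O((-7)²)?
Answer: 832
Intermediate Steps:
O(h) = 2*h (O(h) = h + h = 2*h)
f(R, l) = R + l
(f(56, -43) + 721) + O((-7)²) = ((56 - 43) + 721) + 2*(-7)² = (13 + 721) + 2*49 = 734 + 98 = 832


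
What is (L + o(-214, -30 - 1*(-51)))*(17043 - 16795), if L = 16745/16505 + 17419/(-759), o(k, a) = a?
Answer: -581210072/2505459 ≈ -231.98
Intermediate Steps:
L = -54958228/2505459 (L = 16745*(1/16505) + 17419*(-1/759) = 3349/3301 - 17419/759 = -54958228/2505459 ≈ -21.935)
(L + o(-214, -30 - 1*(-51)))*(17043 - 16795) = (-54958228/2505459 + (-30 - 1*(-51)))*(17043 - 16795) = (-54958228/2505459 + (-30 + 51))*248 = (-54958228/2505459 + 21)*248 = -2343589/2505459*248 = -581210072/2505459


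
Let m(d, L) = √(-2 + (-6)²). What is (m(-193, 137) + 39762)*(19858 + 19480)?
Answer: 1564157556 + 39338*√34 ≈ 1.5644e+9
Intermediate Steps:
m(d, L) = √34 (m(d, L) = √(-2 + 36) = √34)
(m(-193, 137) + 39762)*(19858 + 19480) = (√34 + 39762)*(19858 + 19480) = (39762 + √34)*39338 = 1564157556 + 39338*√34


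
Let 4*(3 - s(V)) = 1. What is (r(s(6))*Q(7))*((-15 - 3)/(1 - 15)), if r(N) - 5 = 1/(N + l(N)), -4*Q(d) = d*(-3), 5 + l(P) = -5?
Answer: 3807/116 ≈ 32.819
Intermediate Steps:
s(V) = 11/4 (s(V) = 3 - ¼*1 = 3 - ¼ = 11/4)
l(P) = -10 (l(P) = -5 - 5 = -10)
Q(d) = 3*d/4 (Q(d) = -d*(-3)/4 = -(-3)*d/4 = 3*d/4)
r(N) = 5 + 1/(-10 + N) (r(N) = 5 + 1/(N - 10) = 5 + 1/(-10 + N))
(r(s(6))*Q(7))*((-15 - 3)/(1 - 15)) = (((-49 + 5*(11/4))/(-10 + 11/4))*((¾)*7))*((-15 - 3)/(1 - 15)) = (((-49 + 55/4)/(-29/4))*(21/4))*(-18/(-14)) = (-4/29*(-141/4)*(21/4))*(-18*(-1/14)) = ((141/29)*(21/4))*(9/7) = (2961/116)*(9/7) = 3807/116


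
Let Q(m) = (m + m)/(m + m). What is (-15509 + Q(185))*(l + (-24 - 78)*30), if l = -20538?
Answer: 365957784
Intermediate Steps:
Q(m) = 1 (Q(m) = (2*m)/((2*m)) = (2*m)*(1/(2*m)) = 1)
(-15509 + Q(185))*(l + (-24 - 78)*30) = (-15509 + 1)*(-20538 + (-24 - 78)*30) = -15508*(-20538 - 102*30) = -15508*(-20538 - 3060) = -15508*(-23598) = 365957784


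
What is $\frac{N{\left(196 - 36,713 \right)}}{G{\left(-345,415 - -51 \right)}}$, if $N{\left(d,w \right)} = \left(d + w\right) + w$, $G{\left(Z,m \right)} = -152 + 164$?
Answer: $\frac{793}{6} \approx 132.17$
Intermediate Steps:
$G{\left(Z,m \right)} = 12$
$N{\left(d,w \right)} = d + 2 w$
$\frac{N{\left(196 - 36,713 \right)}}{G{\left(-345,415 - -51 \right)}} = \frac{\left(196 - 36\right) + 2 \cdot 713}{12} = \left(160 + 1426\right) \frac{1}{12} = 1586 \cdot \frac{1}{12} = \frac{793}{6}$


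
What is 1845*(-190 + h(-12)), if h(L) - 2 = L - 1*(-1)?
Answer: -367155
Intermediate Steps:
h(L) = 3 + L (h(L) = 2 + (L - 1*(-1)) = 2 + (L + 1) = 2 + (1 + L) = 3 + L)
1845*(-190 + h(-12)) = 1845*(-190 + (3 - 12)) = 1845*(-190 - 9) = 1845*(-199) = -367155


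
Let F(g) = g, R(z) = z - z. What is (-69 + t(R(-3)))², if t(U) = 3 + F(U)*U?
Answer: 4356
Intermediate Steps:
R(z) = 0
t(U) = 3 + U² (t(U) = 3 + U*U = 3 + U²)
(-69 + t(R(-3)))² = (-69 + (3 + 0²))² = (-69 + (3 + 0))² = (-69 + 3)² = (-66)² = 4356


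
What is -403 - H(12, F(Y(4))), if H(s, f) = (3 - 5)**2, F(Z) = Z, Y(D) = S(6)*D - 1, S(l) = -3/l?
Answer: -407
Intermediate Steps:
Y(D) = -1 - D/2 (Y(D) = (-3/6)*D - 1 = (-3*1/6)*D - 1 = -D/2 - 1 = -1 - D/2)
H(s, f) = 4 (H(s, f) = (-2)**2 = 4)
-403 - H(12, F(Y(4))) = -403 - 1*4 = -403 - 4 = -407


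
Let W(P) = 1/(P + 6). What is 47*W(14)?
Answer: 47/20 ≈ 2.3500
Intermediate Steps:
W(P) = 1/(6 + P)
47*W(14) = 47/(6 + 14) = 47/20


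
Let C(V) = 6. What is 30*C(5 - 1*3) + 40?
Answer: 220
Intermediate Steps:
30*C(5 - 1*3) + 40 = 30*6 + 40 = 180 + 40 = 220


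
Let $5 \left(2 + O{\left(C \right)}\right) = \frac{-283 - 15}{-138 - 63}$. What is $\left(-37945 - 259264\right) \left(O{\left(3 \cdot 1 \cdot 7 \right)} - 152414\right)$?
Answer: $\frac{45525815410438}{1005} \approx 4.5299 \cdot 10^{10}$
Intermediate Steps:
$O{\left(C \right)} = - \frac{1712}{1005}$ ($O{\left(C \right)} = -2 + \frac{\left(-283 - 15\right) \frac{1}{-138 - 63}}{5} = -2 + \frac{\left(-298\right) \frac{1}{-201}}{5} = -2 + \frac{\left(-298\right) \left(- \frac{1}{201}\right)}{5} = -2 + \frac{1}{5} \cdot \frac{298}{201} = -2 + \frac{298}{1005} = - \frac{1712}{1005}$)
$\left(-37945 - 259264\right) \left(O{\left(3 \cdot 1 \cdot 7 \right)} - 152414\right) = \left(-37945 - 259264\right) \left(- \frac{1712}{1005} - 152414\right) = \left(-297209\right) \left(- \frac{153177782}{1005}\right) = \frac{45525815410438}{1005}$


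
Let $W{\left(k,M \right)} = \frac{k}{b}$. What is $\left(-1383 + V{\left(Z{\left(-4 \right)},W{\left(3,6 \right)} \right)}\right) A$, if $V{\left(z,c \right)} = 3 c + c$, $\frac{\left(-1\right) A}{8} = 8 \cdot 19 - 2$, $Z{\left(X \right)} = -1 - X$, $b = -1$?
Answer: $1674000$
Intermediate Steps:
$W{\left(k,M \right)} = - k$ ($W{\left(k,M \right)} = \frac{k}{-1} = k \left(-1\right) = - k$)
$A = -1200$ ($A = - 8 \left(8 \cdot 19 - 2\right) = - 8 \left(152 - 2\right) = \left(-8\right) 150 = -1200$)
$V{\left(z,c \right)} = 4 c$
$\left(-1383 + V{\left(Z{\left(-4 \right)},W{\left(3,6 \right)} \right)}\right) A = \left(-1383 + 4 \left(\left(-1\right) 3\right)\right) \left(-1200\right) = \left(-1383 + 4 \left(-3\right)\right) \left(-1200\right) = \left(-1383 - 12\right) \left(-1200\right) = \left(-1395\right) \left(-1200\right) = 1674000$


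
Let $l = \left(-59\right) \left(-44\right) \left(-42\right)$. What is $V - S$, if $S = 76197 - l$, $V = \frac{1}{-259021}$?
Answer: $- \frac{47978200810}{259021} \approx -1.8523 \cdot 10^{5}$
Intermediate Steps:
$l = -109032$ ($l = 2596 \left(-42\right) = -109032$)
$V = - \frac{1}{259021} \approx -3.8607 \cdot 10^{-6}$
$S = 185229$ ($S = 76197 - -109032 = 76197 + 109032 = 185229$)
$V - S = - \frac{1}{259021} - 185229 = - \frac{47978200810}{259021}$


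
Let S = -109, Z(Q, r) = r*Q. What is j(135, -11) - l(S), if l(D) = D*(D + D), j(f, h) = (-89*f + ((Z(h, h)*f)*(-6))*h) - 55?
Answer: 1042278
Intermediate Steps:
Z(Q, r) = Q*r
j(f, h) = -55 - 89*f - 6*f*h³ (j(f, h) = (-89*f + (((h*h)*f)*(-6))*h) - 55 = (-89*f + ((h²*f)*(-6))*h) - 55 = (-89*f + ((f*h²)*(-6))*h) - 55 = (-89*f + (-6*f*h²)*h) - 55 = (-89*f - 6*f*h³) - 55 = -55 - 89*f - 6*f*h³)
l(D) = 2*D² (l(D) = D*(2*D) = 2*D²)
j(135, -11) - l(S) = (-55 - 89*135 - 6*135*(-11)³) - 2*(-109)² = (-55 - 12015 - 6*135*(-1331)) - 2*11881 = (-55 - 12015 + 1078110) - 1*23762 = 1066040 - 23762 = 1042278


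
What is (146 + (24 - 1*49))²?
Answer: 14641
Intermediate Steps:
(146 + (24 - 1*49))² = (146 + (24 - 49))² = (146 - 25)² = 121² = 14641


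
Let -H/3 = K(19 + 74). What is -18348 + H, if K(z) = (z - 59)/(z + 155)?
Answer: -2275203/124 ≈ -18348.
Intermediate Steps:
K(z) = (-59 + z)/(155 + z)
H = -51/124 (H = -3*(-59 + (19 + 74))/(155 + (19 + 74)) = -3*(-59 + 93)/(155 + 93) = -3*34/248 = -3*17/124 = -51/124 ≈ -0.41129)
-18348 + H = -18348 - 51/124 = -2275203/124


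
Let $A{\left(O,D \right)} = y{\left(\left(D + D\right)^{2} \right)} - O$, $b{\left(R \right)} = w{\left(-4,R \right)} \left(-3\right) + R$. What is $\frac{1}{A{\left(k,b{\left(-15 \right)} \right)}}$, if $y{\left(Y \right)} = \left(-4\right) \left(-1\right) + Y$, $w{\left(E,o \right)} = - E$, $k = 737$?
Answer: $\frac{1}{2183} \approx 0.00045808$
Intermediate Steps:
$y{\left(Y \right)} = 4 + Y$
$b{\left(R \right)} = -12 + R$ ($b{\left(R \right)} = \left(-1\right) \left(-4\right) \left(-3\right) + R = 4 \left(-3\right) + R = -12 + R$)
$A{\left(O,D \right)} = 4 - O + 4 D^{2}$ ($A{\left(O,D \right)} = \left(4 + \left(D + D\right)^{2}\right) - O = \left(4 + \left(2 D\right)^{2}\right) - O = \left(4 + 4 D^{2}\right) - O = 4 - O + 4 D^{2}$)
$\frac{1}{A{\left(k,b{\left(-15 \right)} \right)}} = \frac{1}{4 - 737 + 4 \left(-12 - 15\right)^{2}} = \frac{1}{4 - 737 + 4 \left(-27\right)^{2}} = \frac{1}{4 - 737 + 4 \cdot 729} = \frac{1}{4 - 737 + 2916} = \frac{1}{2183}$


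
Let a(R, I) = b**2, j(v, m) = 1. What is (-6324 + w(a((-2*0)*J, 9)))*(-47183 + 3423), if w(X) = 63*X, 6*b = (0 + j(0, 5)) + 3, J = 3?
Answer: 275512960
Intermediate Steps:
b = 2/3 (b = ((0 + 1) + 3)/6 = (1 + 3)/6 = (1/6)*4 = 2/3 ≈ 0.66667)
a(R, I) = 4/9 (a(R, I) = (2/3)**2 = 4/9)
(-6324 + w(a((-2*0)*J, 9)))*(-47183 + 3423) = (-6324 + 63*(4/9))*(-47183 + 3423) = (-6324 + 28)*(-43760) = -6296*(-43760) = 275512960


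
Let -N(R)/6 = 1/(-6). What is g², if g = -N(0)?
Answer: 1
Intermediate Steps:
N(R) = 1 (N(R) = -6/(-6) = -6*(-⅙) = 1)
g = -1 (g = -1*1 = -1)
g² = (-1)² = 1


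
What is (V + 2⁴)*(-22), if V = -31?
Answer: 330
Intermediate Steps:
(V + 2⁴)*(-22) = (-31 + 2⁴)*(-22) = (-31 + 16)*(-22) = -15*(-22) = 330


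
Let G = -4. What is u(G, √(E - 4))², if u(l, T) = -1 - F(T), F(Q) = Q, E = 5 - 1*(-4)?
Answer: (1 + √5)² ≈ 10.472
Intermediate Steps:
E = 9 (E = 5 + 4 = 9)
u(l, T) = -1 - T
u(G, √(E - 4))² = (-1 - √(9 - 4))² = (-1 - √5)²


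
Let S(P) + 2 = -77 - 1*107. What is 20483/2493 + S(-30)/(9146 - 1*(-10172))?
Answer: 197613448/24079887 ≈ 8.2066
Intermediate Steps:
S(P) = -186 (S(P) = -2 + (-77 - 1*107) = -2 + (-77 - 107) = -2 - 184 = -186)
20483/2493 + S(-30)/(9146 - 1*(-10172)) = 20483/2493 - 186/(9146 - 1*(-10172)) = 20483*(1/2493) - 186/(9146 + 10172) = 20483/2493 - 186/19318 = 20483/2493 - 186*1/19318 = 20483/2493 - 93/9659 = 197613448/24079887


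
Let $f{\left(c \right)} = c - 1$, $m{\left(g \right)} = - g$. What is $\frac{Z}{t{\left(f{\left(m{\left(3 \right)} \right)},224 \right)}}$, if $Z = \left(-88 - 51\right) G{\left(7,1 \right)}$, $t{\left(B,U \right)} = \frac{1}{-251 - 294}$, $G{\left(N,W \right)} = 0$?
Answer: $0$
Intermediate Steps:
$f{\left(c \right)} = -1 + c$ ($f{\left(c \right)} = c - 1 = -1 + c$)
$t{\left(B,U \right)} = - \frac{1}{545}$ ($t{\left(B,U \right)} = \frac{1}{-545} = - \frac{1}{545}$)
$Z = 0$ ($Z = \left(-88 - 51\right) 0 = \left(-139\right) 0 = 0$)
$\frac{Z}{t{\left(f{\left(m{\left(3 \right)} \right)},224 \right)}} = \frac{0}{- \frac{1}{545}} = 0 \left(-545\right) = 0$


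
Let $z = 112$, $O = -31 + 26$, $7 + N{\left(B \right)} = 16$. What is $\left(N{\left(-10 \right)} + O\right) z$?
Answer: $448$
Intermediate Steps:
$N{\left(B \right)} = 9$ ($N{\left(B \right)} = -7 + 16 = 9$)
$O = -5$
$\left(N{\left(-10 \right)} + O\right) z = \left(9 - 5\right) 112 = 4 \cdot 112 = 448$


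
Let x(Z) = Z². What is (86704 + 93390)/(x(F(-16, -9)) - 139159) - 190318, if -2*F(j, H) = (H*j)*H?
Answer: -53430646816/280745 ≈ -1.9032e+5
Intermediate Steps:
F(j, H) = -j*H²/2 (F(j, H) = -H*j*H/2 = -j*H²/2)
(86704 + 93390)/(x(F(-16, -9)) - 139159) - 190318 = (86704 + 93390)/((-½*(-16)*(-9)²)² - 139159) - 190318 = 180094/((-½*(-16)*81)² - 139159) - 190318 = 180094/(648² - 139159) - 190318 = 180094/(419904 - 139159) - 190318 = 180094/280745 - 190318 = -53430646816/280745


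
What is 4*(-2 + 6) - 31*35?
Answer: -1069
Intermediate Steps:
4*(-2 + 6) - 31*35 = 4*4 - 1085 = 16 - 1085 = -1069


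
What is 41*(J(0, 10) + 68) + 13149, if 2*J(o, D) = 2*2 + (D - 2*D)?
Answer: 15814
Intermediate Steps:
J(o, D) = 2 - D/2 (J(o, D) = (2*2 + (D - 2*D))/2 = (4 - D)/2 = 2 - D/2)
41*(J(0, 10) + 68) + 13149 = 41*((2 - ½*10) + 68) + 13149 = 41*((2 - 5) + 68) + 13149 = 41*(-3 + 68) + 13149 = 41*65 + 13149 = 2665 + 13149 = 15814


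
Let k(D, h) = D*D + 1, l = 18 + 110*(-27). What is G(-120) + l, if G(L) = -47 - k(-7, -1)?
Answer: -3049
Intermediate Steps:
l = -2952 (l = 18 - 2970 = -2952)
k(D, h) = 1 + D² (k(D, h) = D² + 1 = 1 + D²)
G(L) = -97 (G(L) = -47 - (1 + (-7)²) = -47 - (1 + 49) = -47 - 1*50 = -47 - 50 = -97)
G(-120) + l = -97 - 2952 = -3049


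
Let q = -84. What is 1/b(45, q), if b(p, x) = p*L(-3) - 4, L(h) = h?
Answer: -1/139 ≈ -0.0071942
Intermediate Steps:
b(p, x) = -4 - 3*p (b(p, x) = p*(-3) - 4 = -3*p - 4 = -4 - 3*p)
1/b(45, q) = 1/(-4 - 3*45) = 1/(-4 - 135) = 1/(-139) = -1/139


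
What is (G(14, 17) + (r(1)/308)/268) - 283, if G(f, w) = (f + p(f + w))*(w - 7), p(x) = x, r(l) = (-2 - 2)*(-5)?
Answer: 3446217/20636 ≈ 167.00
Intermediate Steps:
r(l) = 20 (r(l) = -4*(-5) = 20)
G(f, w) = (-7 + w)*(w + 2*f) (G(f, w) = (f + (f + w))*(w - 7) = (w + 2*f)*(-7 + w) = (-7 + w)*(w + 2*f))
(G(14, 17) + (r(1)/308)/268) - 283 = ((-14*14 - 7*17 + 14*17 + 17*(14 + 17)) + (20/308)/268) - 283 = ((-196 - 119 + 238 + 17*31) + (20*(1/308))*(1/268)) - 283 = ((-196 - 119 + 238 + 527) + (5/77)*(1/268)) - 283 = (450 + 5/20636) - 283 = 9286205/20636 - 283 = 3446217/20636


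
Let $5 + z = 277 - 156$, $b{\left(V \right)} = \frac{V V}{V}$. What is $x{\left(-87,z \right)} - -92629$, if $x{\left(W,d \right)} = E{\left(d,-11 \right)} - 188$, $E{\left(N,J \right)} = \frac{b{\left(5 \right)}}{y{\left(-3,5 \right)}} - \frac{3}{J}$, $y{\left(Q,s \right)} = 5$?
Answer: $\frac{1016865}{11} \approx 92442.0$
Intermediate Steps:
$b{\left(V \right)} = V$ ($b{\left(V \right)} = \frac{V^{2}}{V} = V$)
$z = 116$ ($z = -5 + \left(277 - 156\right) = -5 + 121 = 116$)
$E{\left(N,J \right)} = 1 - \frac{3}{J}$ ($E{\left(N,J \right)} = \frac{5}{5} - \frac{3}{J} = 5 \cdot \frac{1}{5} - \frac{3}{J} = 1 - \frac{3}{J}$)
$x{\left(W,d \right)} = - \frac{2054}{11}$ ($x{\left(W,d \right)} = \frac{-3 - 11}{-11} - 188 = \left(- \frac{1}{11}\right) \left(-14\right) - 188 = \frac{14}{11} - 188 = - \frac{2054}{11}$)
$x{\left(-87,z \right)} - -92629 = - \frac{2054}{11} - -92629 = - \frac{2054}{11} + 92629 = \frac{1016865}{11}$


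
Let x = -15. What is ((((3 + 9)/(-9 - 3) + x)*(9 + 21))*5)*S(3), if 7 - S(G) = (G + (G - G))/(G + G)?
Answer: -15600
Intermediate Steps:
S(G) = 13/2 (S(G) = 7 - (G + (G - G))/(G + G) = 7 - (G + 0)/(2*G) = 7 - G*1/(2*G) = 7 - 1*½ = 7 - ½ = 13/2)
((((3 + 9)/(-9 - 3) + x)*(9 + 21))*5)*S(3) = ((((3 + 9)/(-9 - 3) - 15)*(9 + 21))*5)*(13/2) = (((12/(-12) - 15)*30)*5)*(13/2) = (((12*(-1/12) - 15)*30)*5)*(13/2) = (((-1 - 15)*30)*5)*(13/2) = (-16*30*5)*(13/2) = -480*5*(13/2) = -2400*13/2 = -15600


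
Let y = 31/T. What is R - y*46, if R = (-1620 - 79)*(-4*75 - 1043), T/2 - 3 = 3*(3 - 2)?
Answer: 13689829/6 ≈ 2.2816e+6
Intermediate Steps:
T = 12 (T = 6 + 2*(3*(3 - 2)) = 6 + 2*(3*1) = 6 + 2*3 = 6 + 6 = 12)
y = 31/12 ≈ 2.5833
R = 2281757 (R = -1699*(-300 - 1043) = -1699*(-1343) = 2281757)
R - y*46 = 2281757 - 31*46/12 = 2281757 - 1*713/6 = 2281757 - 713/6 = 13689829/6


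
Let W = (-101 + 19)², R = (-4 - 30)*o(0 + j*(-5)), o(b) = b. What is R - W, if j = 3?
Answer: -6214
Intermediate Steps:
R = 510 (R = (-4 - 30)*(0 + 3*(-5)) = -34*(0 - 15) = -34*(-15) = 510)
W = 6724 (W = (-82)² = 6724)
R - W = 510 - 1*6724 = 510 - 6724 = -6214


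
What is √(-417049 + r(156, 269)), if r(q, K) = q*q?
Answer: I*√392713 ≈ 626.67*I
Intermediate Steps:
r(q, K) = q²
√(-417049 + r(156, 269)) = √(-417049 + 156²) = √(-417049 + 24336) = √(-392713) = I*√392713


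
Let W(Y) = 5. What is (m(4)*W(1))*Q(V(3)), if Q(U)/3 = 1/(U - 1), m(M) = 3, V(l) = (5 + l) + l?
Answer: 9/2 ≈ 4.5000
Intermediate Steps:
V(l) = 5 + 2*l
Q(U) = 3/(-1 + U) (Q(U) = 3/(U - 1) = 3/(-1 + U))
(m(4)*W(1))*Q(V(3)) = (3*5)*(3/(-1 + (5 + 2*3))) = 15*(3/(-1 + (5 + 6))) = 15*(3/(-1 + 11)) = 15*(3/10) = 9/2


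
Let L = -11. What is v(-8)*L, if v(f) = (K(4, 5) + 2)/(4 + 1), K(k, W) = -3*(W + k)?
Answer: 55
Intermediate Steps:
K(k, W) = -3*W - 3*k
v(f) = -5 (v(f) = ((-3*5 - 3*4) + 2)/(4 + 1) = ((-15 - 12) + 2)/5 = (-27 + 2)*(1/5) = -25*1/5 = -5)
v(-8)*L = -5*(-11) = 55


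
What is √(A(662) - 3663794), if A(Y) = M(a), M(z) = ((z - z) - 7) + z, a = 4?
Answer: I*√3663797 ≈ 1914.1*I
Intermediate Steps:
M(z) = -7 + z (M(z) = (0 - 7) + z = -7 + z)
A(Y) = -3 (A(Y) = -7 + 4 = -3)
√(A(662) - 3663794) = √(-3 - 3663794) = √(-3663797) = I*√3663797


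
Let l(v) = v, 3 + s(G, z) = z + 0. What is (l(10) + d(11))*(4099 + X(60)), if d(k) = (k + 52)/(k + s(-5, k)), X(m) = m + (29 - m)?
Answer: 1044384/19 ≈ 54968.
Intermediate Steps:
X(m) = 29
s(G, z) = -3 + z (s(G, z) = -3 + (z + 0) = -3 + z)
d(k) = (52 + k)/(-3 + 2*k) (d(k) = (k + 52)/(k + (-3 + k)) = (52 + k)/(-3 + 2*k))
(l(10) + d(11))*(4099 + X(60)) = (10 + (52 + 11)/(-3 + 2*11))*(4099 + 29) = (10 + 63/(-3 + 22))*4128 = (10 + 63/19)*4128 = (253/19)*4128 = 1044384/19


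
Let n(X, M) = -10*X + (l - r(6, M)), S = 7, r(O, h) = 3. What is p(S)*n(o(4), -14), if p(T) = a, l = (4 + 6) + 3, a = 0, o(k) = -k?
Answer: 0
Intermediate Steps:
l = 13 (l = 10 + 3 = 13)
p(T) = 0
n(X, M) = 10 - 10*X (n(X, M) = -10*X + (13 - 1*3) = -10*X + (13 - 3) = -10*X + 10 = 10 - 10*X)
p(S)*n(o(4), -14) = 0*(10 - (-10)*4) = 0*(10 - 10*(-4)) = 0*(10 + 40) = 0*50 = 0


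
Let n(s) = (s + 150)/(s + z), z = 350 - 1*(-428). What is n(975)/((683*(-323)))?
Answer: -1125/386727577 ≈ -2.9090e-6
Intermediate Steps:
z = 778 (z = 350 + 428 = 778)
n(s) = (150 + s)/(778 + s) (n(s) = (s + 150)/(s + 778) = (150 + s)/(778 + s))
n(975)/((683*(-323))) = ((150 + 975)/(778 + 975))/((683*(-323))) = (1125/1753)/(-220609) = ((1/1753)*1125)*(-1/220609) = (1125/1753)*(-1/220609) = -1125/386727577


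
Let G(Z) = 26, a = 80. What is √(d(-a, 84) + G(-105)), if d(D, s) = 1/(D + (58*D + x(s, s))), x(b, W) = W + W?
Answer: √134683438/2276 ≈ 5.0990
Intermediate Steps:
x(b, W) = 2*W
d(D, s) = 1/(2*s + 59*D) (d(D, s) = 1/(D + (58*D + 2*s)) = 1/(D + (2*s + 58*D)) = 1/(2*s + 59*D))
√(d(-a, 84) + G(-105)) = √(1/(2*84 + 59*(-1*80)) + 26) = √(1/(168 + 59*(-80)) + 26) = √(1/(168 - 4720) + 26) = √(1/(-4552) + 26) = √(-1/4552 + 26) = √(118351/4552) = √134683438/2276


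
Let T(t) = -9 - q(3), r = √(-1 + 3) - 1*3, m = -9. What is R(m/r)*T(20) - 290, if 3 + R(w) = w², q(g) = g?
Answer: -23138/49 - 5832*√2/49 ≈ -640.52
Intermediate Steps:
r = -3 + √2 (r = √2 - 3 = -3 + √2 ≈ -1.5858)
T(t) = -12 (T(t) = -9 - 1*3 = -9 - 3 = -12)
R(w) = -3 + w²
R(m/r)*T(20) - 290 = (-3 + (-9/(-3 + √2))²)*(-12) - 290 = (-3 + 81/(-3 + √2)²)*(-12) - 290 = (36 - 972/(-3 + √2)²) - 290 = -254 - 972/(-3 + √2)²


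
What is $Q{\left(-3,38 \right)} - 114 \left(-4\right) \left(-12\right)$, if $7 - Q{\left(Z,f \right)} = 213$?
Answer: $-5678$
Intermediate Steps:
$Q{\left(Z,f \right)} = -206$ ($Q{\left(Z,f \right)} = 7 - 213 = -206$)
$Q{\left(-3,38 \right)} - 114 \left(-4\right) \left(-12\right) = -206 - 114 \left(-4\right) \left(-12\right) = -206 - \left(-456\right) \left(-12\right) = -206 - 5472 = -5678$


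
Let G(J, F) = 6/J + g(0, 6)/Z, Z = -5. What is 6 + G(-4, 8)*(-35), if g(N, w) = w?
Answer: 201/2 ≈ 100.50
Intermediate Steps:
G(J, F) = -6/5 + 6/J (G(J, F) = 6/J + 6/(-5) = 6/J + 6*(-⅕) = 6/J - 6/5 = -6/5 + 6/J)
6 + G(-4, 8)*(-35) = 6 + (-6/5 + 6/(-4))*(-35) = 6 + (-6/5 + 6*(-¼))*(-35) = 6 + (-6/5 - 3/2)*(-35) = 6 - 27/10*(-35) = 6 + 189/2 = 201/2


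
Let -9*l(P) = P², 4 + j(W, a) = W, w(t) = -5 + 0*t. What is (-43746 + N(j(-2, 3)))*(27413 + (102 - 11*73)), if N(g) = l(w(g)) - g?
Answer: -1168457080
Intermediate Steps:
w(t) = -5 (w(t) = -5 + 0 = -5)
j(W, a) = -4 + W
l(P) = -P²/9
N(g) = -25/9 - g (N(g) = -⅑*(-5)² - g = -⅑*25 - g = -25/9 - g)
(-43746 + N(j(-2, 3)))*(27413 + (102 - 11*73)) = (-43746 + (-25/9 - (-4 - 2)))*(27413 + (102 - 11*73)) = (-43746 + (-25/9 - 1*(-6)))*(27413 + (102 - 803)) = (-43746 + (-25/9 + 6))*(27413 - 701) = (-43746 + 29/9)*26712 = -393685/9*26712 = -1168457080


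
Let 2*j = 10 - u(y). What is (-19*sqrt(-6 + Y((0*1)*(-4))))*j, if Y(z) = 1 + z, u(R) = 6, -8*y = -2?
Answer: -38*I*sqrt(5) ≈ -84.971*I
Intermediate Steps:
y = 1/4 (y = -1/8*(-2) = 1/4 ≈ 0.25000)
j = 2 (j = (10 - 1*6)/2 = (10 - 6)/2 = (1/2)*4 = 2)
(-19*sqrt(-6 + Y((0*1)*(-4))))*j = -19*sqrt(-6 + (1 + (0*1)*(-4)))*2 = -19*sqrt(-6 + (1 + 0*(-4)))*2 = -19*sqrt(-6 + (1 + 0))*2 = -19*sqrt(-6 + 1)*2 = -19*I*sqrt(5)*2 = -38*I*sqrt(5)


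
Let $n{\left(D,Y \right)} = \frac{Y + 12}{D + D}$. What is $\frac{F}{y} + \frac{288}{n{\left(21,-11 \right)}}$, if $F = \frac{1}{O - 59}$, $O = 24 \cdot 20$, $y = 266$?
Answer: $\frac{1354582657}{111986} \approx 12096.0$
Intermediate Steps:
$O = 480$
$n{\left(D,Y \right)} = \frac{12 + Y}{2 D}$
$F = \frac{1}{421}$ ($F = \frac{1}{480 - 59} = \frac{1}{421} \approx 0.0023753$)
$\frac{F}{y} + \frac{288}{n{\left(21,-11 \right)}} = \frac{1}{421 \cdot 266} + \frac{288}{\frac{1}{2} \cdot \frac{1}{21} \left(12 - 11\right)} = \frac{1}{421} \cdot \frac{1}{266} + \frac{288}{\frac{1}{2} \cdot \frac{1}{21} \cdot 1} = \frac{1}{111986} + 288 \frac{1}{\frac{1}{42}} = \frac{1}{111986} + 288 \cdot 42 = \frac{1}{111986} + 12096 = \frac{1354582657}{111986}$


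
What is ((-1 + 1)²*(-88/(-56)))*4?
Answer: 0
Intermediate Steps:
((-1 + 1)²*(-88/(-56)))*4 = (0²*(-88*(-1/56)))*4 = (0*(11/7))*4 = 0*4 = 0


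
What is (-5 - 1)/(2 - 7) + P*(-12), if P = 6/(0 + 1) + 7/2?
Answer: -564/5 ≈ -112.80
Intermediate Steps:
P = 19/2 (P = 6/1 + 7*(1/2) = 6*1 + 7/2 = 6 + 7/2 = 19/2 ≈ 9.5000)
(-5 - 1)/(2 - 7) + P*(-12) = (-5 - 1)/(2 - 7) + (19/2)*(-12) = -6/(-5) - 114 = -6*(-1/5) - 114 = 6/5 - 114 = -564/5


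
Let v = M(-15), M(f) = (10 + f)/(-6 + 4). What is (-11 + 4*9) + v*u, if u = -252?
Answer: -605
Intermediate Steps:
M(f) = -5 - f/2 (M(f) = (10 + f)/(-2) = (10 + f)*(-1/2) = -5 - f/2)
v = 5/2 (v = -5 - 1/2*(-15) = -5 + 15/2 = 5/2 ≈ 2.5000)
(-11 + 4*9) + v*u = (-11 + 4*9) + (5/2)*(-252) = (-11 + 36) - 630 = 25 - 630 = -605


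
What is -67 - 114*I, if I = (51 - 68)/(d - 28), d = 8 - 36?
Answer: -2845/28 ≈ -101.61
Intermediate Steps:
d = -28
I = 17/56 (I = (51 - 68)/(-28 - 28) = -17/(-56) = -17*(-1/56) = 17/56 ≈ 0.30357)
-67 - 114*I = -67 - 114*17/56 = -67 - 969/28 = -2845/28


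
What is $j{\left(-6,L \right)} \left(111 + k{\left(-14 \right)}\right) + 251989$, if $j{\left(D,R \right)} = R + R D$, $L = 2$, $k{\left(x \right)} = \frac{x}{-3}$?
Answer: $\frac{752497}{3} \approx 2.5083 \cdot 10^{5}$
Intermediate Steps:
$k{\left(x \right)} = - \frac{x}{3}$ ($k{\left(x \right)} = x \left(- \frac{1}{3}\right) = - \frac{x}{3}$)
$j{\left(D,R \right)} = R + D R$
$j{\left(-6,L \right)} \left(111 + k{\left(-14 \right)}\right) + 251989 = 2 \left(1 - 6\right) \left(111 - - \frac{14}{3}\right) + 251989 = 2 \left(-5\right) \left(111 + \frac{14}{3}\right) + 251989 = \left(-10\right) \frac{347}{3} + 251989 = - \frac{3470}{3} + 251989 = \frac{752497}{3}$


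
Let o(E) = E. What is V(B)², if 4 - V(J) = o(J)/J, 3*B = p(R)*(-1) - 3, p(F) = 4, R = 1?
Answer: 9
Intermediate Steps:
B = -7/3 (B = (4*(-1) - 3)/3 = (-4 - 3)/3 = (⅓)*(-7) = -7/3 ≈ -2.3333)
V(J) = 3 (V(J) = 4 - J/J = 4 - 1*1 = 4 - 1 = 3)
V(B)² = 3² = 9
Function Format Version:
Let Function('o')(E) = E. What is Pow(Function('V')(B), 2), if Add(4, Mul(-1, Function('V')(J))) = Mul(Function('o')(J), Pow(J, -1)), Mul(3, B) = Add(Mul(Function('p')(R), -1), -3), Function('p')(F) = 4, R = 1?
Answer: 9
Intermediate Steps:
B = Rational(-7, 3) (B = Mul(Rational(1, 3), Add(Mul(4, -1), -3)) = Mul(Rational(1, 3), Add(-4, -3)) = Mul(Rational(1, 3), -7) = Rational(-7, 3) ≈ -2.3333)
Function('V')(J) = 3 (Function('V')(J) = Add(4, Mul(-1, Mul(J, Pow(J, -1)))) = Add(4, Mul(-1, 1)) = Add(4, -1) = 3)
Pow(Function('V')(B), 2) = Pow(3, 2) = 9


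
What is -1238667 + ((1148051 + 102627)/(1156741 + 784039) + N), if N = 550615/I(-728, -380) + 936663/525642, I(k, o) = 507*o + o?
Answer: -156366528512742219051/126237701285840 ≈ -1.2387e+6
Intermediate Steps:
I(k, o) = 508*o
N = -278494729/260179312 (N = 550615/((508*(-380))) + 936663/525642 = 550615/(-193040) + 936663*(1/525642) = 550615*(-1/193040) + 24017/13478 = -110123/38608 + 24017/13478 = -278494729/260179312 ≈ -1.0704)
-1238667 + ((1148051 + 102627)/(1156741 + 784039) + N) = -1238667 + ((1148051 + 102627)/(1156741 + 784039) - 278494729/260179312) = -1238667 + (1250678/1940780 - 278494729/260179312) = -1238667 + (1250678*(1/1940780) - 278494729/260179312) = -1238667 + (625339/970390 - 278494729/260179312) = -1238667 - 53774114643771/126237701285840 = -156366528512742219051/126237701285840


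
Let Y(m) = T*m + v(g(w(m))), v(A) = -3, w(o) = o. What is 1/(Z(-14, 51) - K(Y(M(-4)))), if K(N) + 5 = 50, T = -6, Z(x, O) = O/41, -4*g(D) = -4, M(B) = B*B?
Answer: -41/1794 ≈ -0.022854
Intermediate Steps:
M(B) = B²
g(D) = 1 (g(D) = -¼*(-4) = 1)
Z(x, O) = O/41 (Z(x, O) = O*(1/41) = O/41)
Y(m) = -3 - 6*m (Y(m) = -6*m - 3 = -3 - 6*m)
K(N) = 45 (K(N) = -5 + 50 = 45)
1/(Z(-14, 51) - K(Y(M(-4)))) = 1/((1/41)*51 - 1*45) = 1/(51/41 - 45) = 1/(-1794/41) = -41/1794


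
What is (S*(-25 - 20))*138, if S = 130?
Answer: -807300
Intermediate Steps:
(S*(-25 - 20))*138 = (130*(-25 - 20))*138 = (130*(-45))*138 = -5850*138 = -807300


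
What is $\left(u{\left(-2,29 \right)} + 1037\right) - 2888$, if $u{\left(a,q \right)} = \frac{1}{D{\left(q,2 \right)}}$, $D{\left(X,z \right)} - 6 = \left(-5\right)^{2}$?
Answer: $- \frac{57380}{31} \approx -1851.0$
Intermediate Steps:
$D{\left(X,z \right)} = 31$ ($D{\left(X,z \right)} = 6 + \left(-5\right)^{2} = 6 + 25 = 31$)
$u{\left(a,q \right)} = \frac{1}{31}$
$\left(u{\left(-2,29 \right)} + 1037\right) - 2888 = \left(\frac{1}{31} + 1037\right) - 2888 = \frac{32148}{31} - 2888 = - \frac{57380}{31}$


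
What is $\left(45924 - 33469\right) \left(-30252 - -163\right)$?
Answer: $-374758495$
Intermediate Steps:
$\left(45924 - 33469\right) \left(-30252 - -163\right) = 12455 \left(-30252 + \left(-16263 + 16426\right)\right) = 12455 \left(-30252 + 163\right) = 12455 \left(-30089\right) = -374758495$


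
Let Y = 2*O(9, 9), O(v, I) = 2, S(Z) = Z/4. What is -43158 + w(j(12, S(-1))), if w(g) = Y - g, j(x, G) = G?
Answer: -172615/4 ≈ -43154.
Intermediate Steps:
S(Z) = Z/4 (S(Z) = Z*(1/4) = Z/4)
Y = 4 (Y = 2*2 = 4)
w(g) = 4 - g
-43158 + w(j(12, S(-1))) = -43158 + (4 - (-1)/4) = -43158 + (4 - 1*(-1/4)) = -43158 + (4 + 1/4) = -43158 + 17/4 = -172615/4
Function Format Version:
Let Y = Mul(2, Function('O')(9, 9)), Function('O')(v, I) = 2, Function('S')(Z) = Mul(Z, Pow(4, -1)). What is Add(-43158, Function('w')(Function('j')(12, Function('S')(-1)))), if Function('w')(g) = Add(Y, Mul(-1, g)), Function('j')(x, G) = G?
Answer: Rational(-172615, 4) ≈ -43154.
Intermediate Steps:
Function('S')(Z) = Mul(Rational(1, 4), Z) (Function('S')(Z) = Mul(Z, Rational(1, 4)) = Mul(Rational(1, 4), Z))
Y = 4 (Y = Mul(2, 2) = 4)
Function('w')(g) = Add(4, Mul(-1, g))
Add(-43158, Function('w')(Function('j')(12, Function('S')(-1)))) = Add(-43158, Add(4, Mul(-1, Mul(Rational(1, 4), -1)))) = Add(-43158, Add(4, Mul(-1, Rational(-1, 4)))) = Add(-43158, Add(4, Rational(1, 4))) = Add(-43158, Rational(17, 4)) = Rational(-172615, 4)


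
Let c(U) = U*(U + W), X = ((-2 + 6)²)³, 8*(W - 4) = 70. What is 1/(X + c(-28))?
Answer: 1/4523 ≈ 0.00022109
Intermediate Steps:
W = 51/4 (W = 4 + (⅛)*70 = 4 + 35/4 = 51/4 ≈ 12.750)
X = 4096 (X = (4²)³ = 16³ = 4096)
c(U) = U*(51/4 + U) (c(U) = U*(U + 51/4) = U*(51/4 + U))
1/(X + c(-28)) = 1/(4096 + (¼)*(-28)*(51 + 4*(-28))) = 1/(4096 + (¼)*(-28)*(51 - 112)) = 1/(4096 + (¼)*(-28)*(-61)) = 1/(4096 + 427) = 1/4523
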